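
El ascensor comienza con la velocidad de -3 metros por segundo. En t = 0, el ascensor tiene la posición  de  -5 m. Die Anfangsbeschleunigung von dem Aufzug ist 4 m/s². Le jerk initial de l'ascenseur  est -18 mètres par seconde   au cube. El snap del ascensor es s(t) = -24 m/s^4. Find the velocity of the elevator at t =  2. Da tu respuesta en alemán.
Um dies zu lösen, müssen wir 3 Stammfunktionen unserer Gleichung für den Snap s(t) = -24 finden. Durch Integration von dem Snap und Verwendung der Anfangsbedingung j(0) = -18, erhalten wir j(t) = -24·t - 18. Durch Integration von dem Ruck und Verwendung der Anfangsbedingung a(0) = 4, erhalten wir a(t) = -12·t^2 - 18·t + 4. Die Stammfunktion von der Beschleunigung ist die Geschwindigkeit. Mit v(0) = -3 erhalten wir v(t) = -4·t^3 - 9·t^2 + 4·t - 3. Aus der Gleichung für die Geschwindigkeit v(t) = -4·t^3 - 9·t^2 + 4·t - 3, setzen wir t = 2 ein und erhalten v = -63.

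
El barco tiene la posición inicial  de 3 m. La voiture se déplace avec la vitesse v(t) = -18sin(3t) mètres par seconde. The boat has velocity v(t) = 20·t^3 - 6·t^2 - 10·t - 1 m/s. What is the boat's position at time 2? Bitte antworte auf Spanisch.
Para resolver esto, necesitamos tomar 1 integral de nuestra ecuación de la velocidad v(t) = 20·t^3 - 6·t^2 - 10·t - 1. La integral de la velocidad, con x(0) = 3, da la posición: x(t) = 5·t^4 - 2·t^3 - 5·t^2 - t + 3. De la ecuación de la posición x(t) = 5·t^4 - 2·t^3 - 5·t^2 - t + 3, sustituimos t = 2 para obtener x = 45.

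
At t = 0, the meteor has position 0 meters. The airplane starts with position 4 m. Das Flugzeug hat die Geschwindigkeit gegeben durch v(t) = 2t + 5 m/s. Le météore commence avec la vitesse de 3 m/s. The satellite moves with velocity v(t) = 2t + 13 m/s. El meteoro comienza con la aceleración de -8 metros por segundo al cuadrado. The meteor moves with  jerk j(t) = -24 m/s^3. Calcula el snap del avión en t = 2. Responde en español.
Debemos derivar nuestra ecuación de la velocidad v(t) = 2·t + 5 3 veces. Tomando d/dt de v(t), encontramos a(t) = 2. Tomando d/dt de a(t), encontramos j(t) = 0. Tomando d/dt de j(t), encontramos s(t) = 0. Tenemos el snap s(t) = 0. Sustituyendo t = 2: s(2) = 0.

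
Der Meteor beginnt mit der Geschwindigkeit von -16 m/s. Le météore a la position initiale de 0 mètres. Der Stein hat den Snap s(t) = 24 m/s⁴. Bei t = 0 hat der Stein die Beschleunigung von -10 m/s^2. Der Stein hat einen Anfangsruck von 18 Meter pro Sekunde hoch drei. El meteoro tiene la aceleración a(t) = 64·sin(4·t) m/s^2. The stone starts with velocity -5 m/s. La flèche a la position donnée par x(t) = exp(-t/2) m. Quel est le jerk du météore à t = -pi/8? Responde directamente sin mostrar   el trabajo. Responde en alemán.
Der Ruck bei t = -pi/8 ist j = 0.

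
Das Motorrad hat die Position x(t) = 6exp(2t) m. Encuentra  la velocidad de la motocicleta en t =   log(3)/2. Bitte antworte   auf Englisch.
Starting from position x(t) = 6·exp(2·t), we take 1 derivative. Differentiating position, we get velocity: v(t) = 12·exp(2·t). Using v(t) = 12·exp(2·t) and substituting t = log(3)/2, we find v = 36.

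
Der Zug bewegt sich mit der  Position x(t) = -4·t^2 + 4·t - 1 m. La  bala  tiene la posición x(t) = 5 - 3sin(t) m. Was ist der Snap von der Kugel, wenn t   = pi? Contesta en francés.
Pour résoudre ceci, nous devons prendre 4 dérivées de notre équation de la position x(t) = 5 - 3·sin(t). En prenant d/dt de x(t), nous trouvons v(t) = -3·cos(t). La dérivée de la vitesse donne l'accélération: a(t) = 3·sin(t). En dérivant l'accélération, nous obtenons le jerk: j(t) = 3·cos(t). En dérivant le jerk, nous obtenons le snap: s(t) = -3·sin(t). Nous avons le snap s(t) = -3·sin(t). En substituant t = pi: s(pi) = 0.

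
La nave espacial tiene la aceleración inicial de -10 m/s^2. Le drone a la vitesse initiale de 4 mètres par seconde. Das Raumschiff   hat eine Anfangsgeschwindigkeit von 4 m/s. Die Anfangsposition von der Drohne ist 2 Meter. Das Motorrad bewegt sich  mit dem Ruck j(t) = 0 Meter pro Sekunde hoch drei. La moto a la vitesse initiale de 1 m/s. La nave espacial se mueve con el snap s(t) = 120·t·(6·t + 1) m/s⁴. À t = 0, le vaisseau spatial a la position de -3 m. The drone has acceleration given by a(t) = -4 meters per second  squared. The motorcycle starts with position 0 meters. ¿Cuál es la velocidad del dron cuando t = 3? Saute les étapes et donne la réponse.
La velocidad en t = 3 es v = -8.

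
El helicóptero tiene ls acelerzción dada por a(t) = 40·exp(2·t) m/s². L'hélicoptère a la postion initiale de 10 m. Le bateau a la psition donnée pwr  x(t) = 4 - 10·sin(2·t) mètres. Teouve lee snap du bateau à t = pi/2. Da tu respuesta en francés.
Nous devons dériver notre équation de la position x(t) = 4 - 10·sin(2·t) 4 fois. En prenant d/dt de x(t), nous trouvons v(t) = -20·cos(2·t). La dérivée de la vitesse donne l'accélération: a(t) = 40·sin(2·t). En dérivant l'accélération, nous obtenons le jerk: j(t) = 80·cos(2·t). La dérivée du jerk donne le snap: s(t) = -160·sin(2·t). En utilisant s(t) = -160·sin(2·t) et en substituant t = pi/2, nous trouvons s = 0.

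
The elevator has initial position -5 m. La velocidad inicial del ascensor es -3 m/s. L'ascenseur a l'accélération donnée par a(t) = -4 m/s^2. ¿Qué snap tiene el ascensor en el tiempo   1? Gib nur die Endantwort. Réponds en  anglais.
The snap at t = 1 is s = 0.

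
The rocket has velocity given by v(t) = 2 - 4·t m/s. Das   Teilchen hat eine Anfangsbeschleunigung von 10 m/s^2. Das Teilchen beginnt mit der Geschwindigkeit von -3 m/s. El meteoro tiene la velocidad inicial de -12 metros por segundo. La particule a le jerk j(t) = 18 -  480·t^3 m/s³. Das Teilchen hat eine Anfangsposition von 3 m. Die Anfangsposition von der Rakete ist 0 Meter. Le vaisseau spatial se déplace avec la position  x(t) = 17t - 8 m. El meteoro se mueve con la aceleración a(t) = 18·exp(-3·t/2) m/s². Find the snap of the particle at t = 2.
We must differentiate our jerk equation j(t) = 18 - 480·t^3 1 time. Taking d/dt of j(t), we find s(t) = -1440·t^2. Using s(t) = -1440·t^2 and substituting t = 2, we find s = -5760.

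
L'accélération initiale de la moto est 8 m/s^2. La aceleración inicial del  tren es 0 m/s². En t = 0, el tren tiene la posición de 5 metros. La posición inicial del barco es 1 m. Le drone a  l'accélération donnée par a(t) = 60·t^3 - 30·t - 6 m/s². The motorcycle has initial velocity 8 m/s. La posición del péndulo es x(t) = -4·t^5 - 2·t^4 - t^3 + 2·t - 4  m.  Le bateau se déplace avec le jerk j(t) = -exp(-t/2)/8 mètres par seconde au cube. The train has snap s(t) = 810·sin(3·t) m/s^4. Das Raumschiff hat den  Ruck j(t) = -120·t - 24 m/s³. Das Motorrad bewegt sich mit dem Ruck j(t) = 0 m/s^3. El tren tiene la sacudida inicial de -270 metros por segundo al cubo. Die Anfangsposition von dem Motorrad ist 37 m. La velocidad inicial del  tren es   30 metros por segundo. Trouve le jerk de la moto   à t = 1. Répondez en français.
En utilisant j(t) = 0 et en substituant t = 1, nous trouvons j = 0.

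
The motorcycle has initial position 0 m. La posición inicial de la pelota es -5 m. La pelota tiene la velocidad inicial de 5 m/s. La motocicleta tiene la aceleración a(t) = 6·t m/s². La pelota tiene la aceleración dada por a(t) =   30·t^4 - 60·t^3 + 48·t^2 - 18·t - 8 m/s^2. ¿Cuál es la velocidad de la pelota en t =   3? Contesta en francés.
Pour résoudre ceci, nous devons prendre 1 intégrale de notre équation de l'accélération a(t) = 30·t^4 - 60·t^3 + 48·t^2 - 18·t - 8. La primitive de l'accélération, avec v(0) = 5, donne la vitesse: v(t) = 6·t^5 - 15·t^4 + 16·t^3 - 9·t^2 - 8·t + 5. Nous avons la vitesse v(t) = 6·t^5 - 15·t^4 + 16·t^3 - 9·t^2 - 8·t + 5. En substituant t = 3: v(3) = 575.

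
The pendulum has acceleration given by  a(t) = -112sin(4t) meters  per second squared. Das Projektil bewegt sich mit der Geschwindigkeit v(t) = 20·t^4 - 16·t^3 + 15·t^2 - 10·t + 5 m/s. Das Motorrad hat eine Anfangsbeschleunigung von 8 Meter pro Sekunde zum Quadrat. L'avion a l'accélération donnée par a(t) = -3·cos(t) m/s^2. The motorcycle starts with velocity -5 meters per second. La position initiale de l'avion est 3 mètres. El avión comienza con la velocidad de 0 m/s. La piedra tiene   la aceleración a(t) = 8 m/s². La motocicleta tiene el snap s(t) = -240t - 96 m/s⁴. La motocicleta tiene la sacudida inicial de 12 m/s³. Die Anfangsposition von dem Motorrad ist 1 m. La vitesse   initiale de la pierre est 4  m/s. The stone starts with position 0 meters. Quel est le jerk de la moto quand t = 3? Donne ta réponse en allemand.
Wir müssen die Stammfunktion unserer Gleichung für den Snap s(t) = -240·t - 96 1-mal finden. Das Integral von dem Snap ist der Ruck. Mit j(0) = 12 erhalten wir j(t) = -120·t^2 - 96·t + 12. Wir haben den Ruck j(t) = -120·t^2 - 96·t + 12. Durch Einsetzen von t = 3: j(3) = -1356.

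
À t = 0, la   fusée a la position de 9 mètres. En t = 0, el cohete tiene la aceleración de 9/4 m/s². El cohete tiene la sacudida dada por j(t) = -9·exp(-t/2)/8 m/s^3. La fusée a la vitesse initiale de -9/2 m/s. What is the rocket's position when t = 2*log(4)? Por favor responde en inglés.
To find the answer, we compute 3 integrals of j(t) = -9·exp(-t/2)/8. The integral of jerk, with a(0) = 9/4, gives acceleration: a(t) = 9·exp(-t/2)/4. The antiderivative of acceleration is velocity. Using v(0) = -9/2, we get v(t) = -9·exp(-t/2)/2. Integrating velocity and using the initial condition x(0) = 9, we get x(t) = 9·exp(-t/2). We have position x(t) = 9·exp(-t/2). Substituting t = 2*log(4): x(2*log(4)) = 9/4.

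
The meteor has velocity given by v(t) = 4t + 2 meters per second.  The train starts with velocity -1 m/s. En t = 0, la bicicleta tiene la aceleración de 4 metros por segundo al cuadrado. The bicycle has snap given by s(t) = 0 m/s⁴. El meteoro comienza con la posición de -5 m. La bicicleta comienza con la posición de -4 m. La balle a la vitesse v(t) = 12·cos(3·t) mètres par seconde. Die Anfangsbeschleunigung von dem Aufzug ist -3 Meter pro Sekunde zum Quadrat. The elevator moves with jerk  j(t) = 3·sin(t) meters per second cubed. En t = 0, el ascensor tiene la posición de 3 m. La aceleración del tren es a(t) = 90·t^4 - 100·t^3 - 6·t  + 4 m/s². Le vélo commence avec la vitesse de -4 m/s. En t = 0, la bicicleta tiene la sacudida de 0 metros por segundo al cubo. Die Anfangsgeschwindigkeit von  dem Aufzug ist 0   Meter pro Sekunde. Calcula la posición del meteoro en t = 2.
Debemos encontrar la integral de nuestra ecuación de la velocidad v(t) = 4·t + 2 1 vez. La integral de la velocidad, con x(0) = -5, da la posición: x(t) = 2·t^2 + 2·t - 5. De la ecuación de la posición x(t) = 2·t^2 + 2·t - 5, sustituimos t = 2 para obtener x = 7.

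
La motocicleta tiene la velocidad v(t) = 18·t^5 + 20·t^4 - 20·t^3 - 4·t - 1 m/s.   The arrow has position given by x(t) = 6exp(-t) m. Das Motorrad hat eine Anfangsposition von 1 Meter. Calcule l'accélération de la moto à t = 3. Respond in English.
To solve this, we need to take 1 derivative of our velocity equation v(t) = 18·t^5 + 20·t^4 - 20·t^3 - 4·t - 1. Taking d/dt of v(t), we find a(t) = 90·t^4 + 80·t^3 - 60·t^2 - 4. We have acceleration a(t) = 90·t^4 + 80·t^3 - 60·t^2 - 4. Substituting t = 3: a(3) = 8906.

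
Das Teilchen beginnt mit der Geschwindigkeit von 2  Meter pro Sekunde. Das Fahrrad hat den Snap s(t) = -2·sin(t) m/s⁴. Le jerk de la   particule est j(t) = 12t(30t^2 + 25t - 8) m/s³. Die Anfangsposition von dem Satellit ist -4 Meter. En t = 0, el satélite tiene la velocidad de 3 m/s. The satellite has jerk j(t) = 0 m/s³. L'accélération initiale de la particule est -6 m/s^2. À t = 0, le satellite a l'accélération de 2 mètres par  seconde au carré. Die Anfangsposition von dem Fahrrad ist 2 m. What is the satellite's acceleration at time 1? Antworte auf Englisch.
Starting from jerk j(t) = 0, we take 1 antiderivative. Taking ∫j(t)dt and applying a(0) = 2, we find a(t) = 2. Using a(t) = 2 and substituting t = 1, we find a = 2.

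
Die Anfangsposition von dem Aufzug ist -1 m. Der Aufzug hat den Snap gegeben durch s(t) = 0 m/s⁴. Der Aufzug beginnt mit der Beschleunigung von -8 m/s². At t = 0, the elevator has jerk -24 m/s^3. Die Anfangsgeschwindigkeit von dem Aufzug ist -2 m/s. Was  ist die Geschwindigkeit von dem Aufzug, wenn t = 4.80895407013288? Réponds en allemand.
Um dies zu lösen, müssen wir 3 Integrale unserer Gleichung für den Snap s(t) = 0 finden. Das Integral von dem Snap, mit j(0) = -24, ergibt den Ruck: j(t) = -24. Das Integral von dem Ruck, mit a(0) = -8, ergibt die Beschleunigung: a(t) = -24·t - 8. Das Integral von der Beschleunigung, mit v(0) = -2, ergibt die Geschwindigkeit: v(t) = -12·t^2 - 8·t - 2. Mit v(t) = -12·t^2 - 8·t - 2 und Einsetzen von t = 4.80895407013288, finden wir v = -317.984103544834.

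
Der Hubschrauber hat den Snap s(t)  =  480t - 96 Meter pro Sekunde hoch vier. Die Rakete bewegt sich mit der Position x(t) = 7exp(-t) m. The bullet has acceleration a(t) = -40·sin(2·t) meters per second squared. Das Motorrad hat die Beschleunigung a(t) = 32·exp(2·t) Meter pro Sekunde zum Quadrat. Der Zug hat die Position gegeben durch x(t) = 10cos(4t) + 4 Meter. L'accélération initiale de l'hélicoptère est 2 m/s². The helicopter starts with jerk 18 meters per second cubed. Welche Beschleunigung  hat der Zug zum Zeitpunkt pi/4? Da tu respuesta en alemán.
Wir müssen unsere Gleichung für die Position x(t) = 10·cos(4·t) + 4 2-mal ableiten. Mit d/dt von x(t) finden wir v(t) = -40·sin(4·t). Mit d/dt von v(t) finden wir a(t) = -160·cos(4·t). Aus der Gleichung für die Beschleunigung a(t) = -160·cos(4·t), setzen wir t = pi/4 ein und erhalten a = 160.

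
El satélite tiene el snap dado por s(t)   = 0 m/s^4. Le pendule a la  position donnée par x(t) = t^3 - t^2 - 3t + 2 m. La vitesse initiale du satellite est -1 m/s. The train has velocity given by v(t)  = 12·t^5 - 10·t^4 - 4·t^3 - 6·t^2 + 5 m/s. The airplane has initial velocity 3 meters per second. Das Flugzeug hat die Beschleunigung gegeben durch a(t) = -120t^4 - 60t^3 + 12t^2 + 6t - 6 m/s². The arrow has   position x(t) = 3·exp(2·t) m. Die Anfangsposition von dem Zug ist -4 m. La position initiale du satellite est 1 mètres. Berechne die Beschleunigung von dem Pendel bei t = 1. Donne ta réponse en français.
Pour résoudre ceci, nous devons prendre 2 dérivées de notre équation de la position x(t) = t^3 - t^2 - 3·t + 2. La dérivée de la position donne la vitesse: v(t) = 3·t^2 - 2·t - 3. La dérivée de la vitesse donne l'accélération: a(t) = 6·t - 2. De l'équation de l'accélération a(t) = 6·t - 2, nous substituons t = 1 pour obtenir a = 4.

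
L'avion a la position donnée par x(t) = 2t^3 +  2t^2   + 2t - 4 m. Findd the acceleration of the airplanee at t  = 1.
Starting from position x(t) = 2·t^3 + 2·t^2 + 2·t - 4, we take 2 derivatives. Taking d/dt of x(t), we find v(t) = 6·t^2 + 4·t + 2. Taking d/dt of v(t), we find a(t) = 12·t + 4. From the given acceleration equation a(t) = 12·t + 4, we substitute t = 1 to get a = 16.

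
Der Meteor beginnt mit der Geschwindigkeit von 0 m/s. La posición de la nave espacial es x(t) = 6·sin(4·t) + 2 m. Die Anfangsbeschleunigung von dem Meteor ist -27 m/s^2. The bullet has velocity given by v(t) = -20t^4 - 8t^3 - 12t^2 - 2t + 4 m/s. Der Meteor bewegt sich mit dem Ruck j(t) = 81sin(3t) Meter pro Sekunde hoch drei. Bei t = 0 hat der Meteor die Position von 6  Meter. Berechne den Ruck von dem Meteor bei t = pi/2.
Mit j(t) = 81·sin(3·t) und Einsetzen von t = pi/2, finden wir j = -81.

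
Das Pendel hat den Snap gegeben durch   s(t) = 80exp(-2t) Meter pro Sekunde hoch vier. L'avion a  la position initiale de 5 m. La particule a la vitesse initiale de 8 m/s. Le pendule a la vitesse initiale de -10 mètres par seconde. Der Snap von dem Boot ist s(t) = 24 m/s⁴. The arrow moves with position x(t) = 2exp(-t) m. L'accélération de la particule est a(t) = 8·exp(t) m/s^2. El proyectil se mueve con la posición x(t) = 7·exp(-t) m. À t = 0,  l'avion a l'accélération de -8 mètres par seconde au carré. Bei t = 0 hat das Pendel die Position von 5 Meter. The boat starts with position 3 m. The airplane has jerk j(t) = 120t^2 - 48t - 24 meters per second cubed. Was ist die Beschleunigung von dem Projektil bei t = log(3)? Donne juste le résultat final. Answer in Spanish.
La respuesta es 7/3.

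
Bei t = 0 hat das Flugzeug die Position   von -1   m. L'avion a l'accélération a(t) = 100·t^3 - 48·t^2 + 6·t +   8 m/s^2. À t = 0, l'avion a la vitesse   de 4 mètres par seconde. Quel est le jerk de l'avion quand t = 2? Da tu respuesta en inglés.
Starting from acceleration a(t) = 100·t^3 - 48·t^2 + 6·t + 8, we take 1 derivative. Taking d/dt of a(t), we find j(t) = 300·t^2 - 96·t + 6. Using j(t) = 300·t^2 - 96·t + 6 and substituting t = 2, we find j = 1014.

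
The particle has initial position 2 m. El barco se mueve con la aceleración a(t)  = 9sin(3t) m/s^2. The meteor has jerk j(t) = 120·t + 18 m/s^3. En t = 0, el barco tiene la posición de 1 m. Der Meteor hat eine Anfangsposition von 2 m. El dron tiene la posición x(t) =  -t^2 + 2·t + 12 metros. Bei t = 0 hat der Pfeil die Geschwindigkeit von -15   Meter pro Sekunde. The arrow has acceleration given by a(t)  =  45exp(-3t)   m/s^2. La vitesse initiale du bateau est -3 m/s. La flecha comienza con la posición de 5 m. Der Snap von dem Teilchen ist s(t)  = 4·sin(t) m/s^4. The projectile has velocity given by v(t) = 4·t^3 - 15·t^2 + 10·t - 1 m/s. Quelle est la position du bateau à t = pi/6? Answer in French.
Pour résoudre ceci, nous devons prendre 2 intégrales de notre équation de l'accélération a(t) = 9·sin(3·t). L'intégrale de l'accélération est la vitesse. En utilisant v(0) = -3, nous obtenons v(t) = -3·cos(3·t). En intégrant la vitesse et en utilisant la condition initiale x(0) = 1, nous obtenons x(t) = 1 - sin(3·t). En utilisant x(t) = 1 - sin(3·t) et en substituant t = pi/6, nous trouvons x = 0.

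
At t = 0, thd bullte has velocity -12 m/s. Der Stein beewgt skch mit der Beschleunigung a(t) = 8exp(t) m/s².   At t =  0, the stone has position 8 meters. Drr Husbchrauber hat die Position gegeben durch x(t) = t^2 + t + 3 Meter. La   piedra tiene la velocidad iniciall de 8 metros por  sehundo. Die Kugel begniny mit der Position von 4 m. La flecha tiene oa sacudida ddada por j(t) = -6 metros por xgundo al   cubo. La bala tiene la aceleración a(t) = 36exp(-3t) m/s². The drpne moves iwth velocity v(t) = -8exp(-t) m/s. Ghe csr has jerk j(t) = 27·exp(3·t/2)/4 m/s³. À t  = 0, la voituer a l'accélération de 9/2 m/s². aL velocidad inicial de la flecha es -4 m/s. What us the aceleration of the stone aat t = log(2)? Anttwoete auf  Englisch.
From the given acceleration equation a(t) = 8·exp(t), we substitute t = log(2) to get a = 16.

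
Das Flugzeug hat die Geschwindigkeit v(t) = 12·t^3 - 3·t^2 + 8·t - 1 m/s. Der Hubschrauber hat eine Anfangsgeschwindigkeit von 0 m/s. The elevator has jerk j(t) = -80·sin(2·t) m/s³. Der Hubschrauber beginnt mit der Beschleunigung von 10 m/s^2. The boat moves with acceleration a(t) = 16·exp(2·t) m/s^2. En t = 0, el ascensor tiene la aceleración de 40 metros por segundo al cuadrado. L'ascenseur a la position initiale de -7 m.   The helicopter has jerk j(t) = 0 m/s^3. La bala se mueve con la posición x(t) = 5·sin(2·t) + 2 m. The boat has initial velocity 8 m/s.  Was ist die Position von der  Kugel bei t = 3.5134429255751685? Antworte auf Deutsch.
Aus der Gleichung für die Position x(t) = 5·sin(2·t) + 2, setzen wir t = 3.5134429255751685 ein und erhalten x = 5.38508011955500.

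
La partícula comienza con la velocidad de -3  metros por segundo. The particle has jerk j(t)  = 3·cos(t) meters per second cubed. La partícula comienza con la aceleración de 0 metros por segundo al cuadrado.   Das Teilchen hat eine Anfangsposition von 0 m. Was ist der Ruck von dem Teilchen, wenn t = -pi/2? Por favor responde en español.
Tenemos la sacudida j(t) = 3·cos(t). Sustituyendo t = -pi/2: j(-pi/2) = 0.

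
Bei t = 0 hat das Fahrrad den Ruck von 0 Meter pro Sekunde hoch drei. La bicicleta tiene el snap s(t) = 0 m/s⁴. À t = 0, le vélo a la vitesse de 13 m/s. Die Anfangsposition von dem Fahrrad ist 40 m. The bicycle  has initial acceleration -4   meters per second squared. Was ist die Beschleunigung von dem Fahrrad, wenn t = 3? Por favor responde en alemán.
Um dies zu lösen, müssen wir 2 Integrale unserer Gleichung für den Snap s(t) = 0 finden. Mit ∫s(t)dt und Anwendung von j(0) = 0, finden wir j(t) = 0. Durch Integration von dem Ruck und Verwendung der Anfangsbedingung a(0) = -4, erhalten wir a(t) = -4. Mit a(t) = -4 und Einsetzen von t = 3, finden wir a = -4.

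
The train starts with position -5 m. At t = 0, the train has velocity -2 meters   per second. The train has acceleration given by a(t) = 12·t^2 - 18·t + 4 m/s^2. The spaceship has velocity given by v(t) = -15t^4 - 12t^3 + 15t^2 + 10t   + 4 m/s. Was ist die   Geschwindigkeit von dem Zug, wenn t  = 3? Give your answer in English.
We must find the antiderivative of our acceleration equation a(t) = 12·t^2 - 18·t + 4 1 time. The antiderivative of acceleration is velocity. Using v(0) = -2, we get v(t) = 4·t^3 - 9·t^2 + 4·t - 2. From the given velocity equation v(t) = 4·t^3 - 9·t^2 + 4·t - 2, we substitute t = 3 to get v = 37.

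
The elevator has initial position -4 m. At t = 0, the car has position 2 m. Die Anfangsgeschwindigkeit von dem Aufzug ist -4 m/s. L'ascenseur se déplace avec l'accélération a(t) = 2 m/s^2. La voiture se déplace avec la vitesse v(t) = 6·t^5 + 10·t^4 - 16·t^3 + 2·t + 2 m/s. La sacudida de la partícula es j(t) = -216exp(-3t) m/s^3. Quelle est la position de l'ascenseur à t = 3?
Nous devons intégrer notre équation de l'accélération a(t) = 2 2 fois. L'intégrale de l'accélération est la vitesse. En utilisant v(0) = -4, nous obtenons v(t) = 2·t - 4. La primitive de la vitesse est la position. En utilisant x(0) = -4, nous obtenons x(t) = t^2 - 4·t - 4. En utilisant x(t) = t^2 - 4·t - 4 et en substituant t = 3, nous trouvons x = -7.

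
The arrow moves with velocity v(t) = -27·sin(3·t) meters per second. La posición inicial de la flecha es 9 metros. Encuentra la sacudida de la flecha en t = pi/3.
Para resolver esto, necesitamos tomar 2 derivadas de nuestra ecuación de la velocidad v(t) = -27·sin(3·t). La derivada de la velocidad da la aceleración: a(t) = -81·cos(3·t). Derivando la aceleración, obtenemos la sacudida: j(t) = 243·sin(3·t). Tenemos la sacudida j(t) = 243·sin(3·t). Sustituyendo t = pi/3: j(pi/3) = 0.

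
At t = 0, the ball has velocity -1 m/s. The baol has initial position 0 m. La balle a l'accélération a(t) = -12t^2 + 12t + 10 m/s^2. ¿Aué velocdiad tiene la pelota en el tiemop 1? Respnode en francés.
En partant de l'accélération a(t) = -12·t^2 + 12·t + 10, nous prenons 1 intégrale. En prenant ∫a(t)dt et en appliquant v(0) = -1, nous trouvons v(t) = -4·t^3 + 6·t^2 + 10·t - 1. De l'équation de la vitesse v(t) = -4·t^3 + 6·t^2 + 10·t - 1, nous substituons t = 1 pour obtenir v = 11.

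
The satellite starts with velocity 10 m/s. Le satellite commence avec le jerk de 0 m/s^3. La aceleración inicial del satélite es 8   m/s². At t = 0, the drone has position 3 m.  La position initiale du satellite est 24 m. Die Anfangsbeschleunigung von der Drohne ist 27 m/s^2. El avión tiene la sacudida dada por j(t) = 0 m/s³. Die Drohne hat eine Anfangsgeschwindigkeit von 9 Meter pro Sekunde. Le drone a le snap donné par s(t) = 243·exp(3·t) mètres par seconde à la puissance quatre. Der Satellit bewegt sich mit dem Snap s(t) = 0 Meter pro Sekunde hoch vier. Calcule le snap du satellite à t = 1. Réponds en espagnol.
De la ecuación del snap s(t) = 0, sustituimos t = 1 para obtener s = 0.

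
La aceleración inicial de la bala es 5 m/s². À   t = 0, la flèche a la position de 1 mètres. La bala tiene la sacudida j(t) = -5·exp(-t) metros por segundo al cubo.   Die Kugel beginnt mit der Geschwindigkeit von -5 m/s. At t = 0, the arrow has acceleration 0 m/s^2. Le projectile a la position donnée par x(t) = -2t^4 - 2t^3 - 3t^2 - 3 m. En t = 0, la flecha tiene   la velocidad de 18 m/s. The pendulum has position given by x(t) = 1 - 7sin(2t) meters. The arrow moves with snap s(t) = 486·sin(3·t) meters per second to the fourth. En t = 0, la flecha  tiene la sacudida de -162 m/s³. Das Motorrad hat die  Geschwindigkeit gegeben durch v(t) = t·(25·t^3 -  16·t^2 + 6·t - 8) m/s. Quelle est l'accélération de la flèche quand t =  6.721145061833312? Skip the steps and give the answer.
L'accélération à t = 6.721145061833312 est a = -52.2276091673376.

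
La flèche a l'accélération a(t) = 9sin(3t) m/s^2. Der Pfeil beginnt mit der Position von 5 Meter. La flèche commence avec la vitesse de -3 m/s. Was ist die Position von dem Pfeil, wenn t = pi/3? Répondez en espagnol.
Debemos encontrar la integral de nuestra ecuación de la aceleración a(t) = 9·sin(3·t) 2 veces. Integrando la aceleración y usando la condición inicial v(0) = -3, obtenemos v(t) = -3·cos(3·t). La integral de la velocidad, con x(0) = 5, da la posición: x(t) = 5 - sin(3·t). Tenemos la posición x(t) = 5 - sin(3·t). Sustituyendo t = pi/3: x(pi/3) = 5.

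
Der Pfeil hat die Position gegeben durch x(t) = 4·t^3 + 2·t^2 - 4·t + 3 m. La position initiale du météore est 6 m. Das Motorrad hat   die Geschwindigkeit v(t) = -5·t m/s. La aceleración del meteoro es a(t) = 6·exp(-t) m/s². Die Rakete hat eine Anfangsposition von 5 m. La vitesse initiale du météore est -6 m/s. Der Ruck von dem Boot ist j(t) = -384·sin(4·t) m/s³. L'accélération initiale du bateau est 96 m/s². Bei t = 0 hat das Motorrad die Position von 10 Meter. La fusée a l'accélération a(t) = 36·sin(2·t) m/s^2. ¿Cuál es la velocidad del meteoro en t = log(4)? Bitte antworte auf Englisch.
We need to integrate our acceleration equation a(t) = 6·exp(-t) 1 time. Integrating acceleration and using the initial condition v(0) = -6, we get v(t) = -6·exp(-t). Using v(t) = -6·exp(-t) and substituting t = log(4), we find v = -3/2.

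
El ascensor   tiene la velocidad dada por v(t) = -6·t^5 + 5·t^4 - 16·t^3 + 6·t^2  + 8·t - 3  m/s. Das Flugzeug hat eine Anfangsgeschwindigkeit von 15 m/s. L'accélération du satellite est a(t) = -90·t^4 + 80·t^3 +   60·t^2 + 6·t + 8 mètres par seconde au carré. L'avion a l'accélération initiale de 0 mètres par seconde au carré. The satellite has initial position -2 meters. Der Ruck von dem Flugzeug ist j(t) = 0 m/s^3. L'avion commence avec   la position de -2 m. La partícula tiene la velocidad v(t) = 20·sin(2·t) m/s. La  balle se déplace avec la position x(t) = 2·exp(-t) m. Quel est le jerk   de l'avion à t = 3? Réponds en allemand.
Mit j(t) = 0 und Einsetzen von t = 3, finden wir j = 0.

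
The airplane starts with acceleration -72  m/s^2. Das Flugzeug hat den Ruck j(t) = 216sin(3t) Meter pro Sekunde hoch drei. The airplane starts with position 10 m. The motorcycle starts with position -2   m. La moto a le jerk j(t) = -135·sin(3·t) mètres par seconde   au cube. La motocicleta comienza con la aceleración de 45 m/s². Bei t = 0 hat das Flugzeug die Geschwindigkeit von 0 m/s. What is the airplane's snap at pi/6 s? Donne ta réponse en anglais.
To solve this, we need to take 1 derivative of our jerk equation j(t) = 216·sin(3·t). The derivative of jerk gives snap: s(t) = 648·cos(3·t). We have snap s(t) = 648·cos(3·t). Substituting t = pi/6: s(pi/6) = 0.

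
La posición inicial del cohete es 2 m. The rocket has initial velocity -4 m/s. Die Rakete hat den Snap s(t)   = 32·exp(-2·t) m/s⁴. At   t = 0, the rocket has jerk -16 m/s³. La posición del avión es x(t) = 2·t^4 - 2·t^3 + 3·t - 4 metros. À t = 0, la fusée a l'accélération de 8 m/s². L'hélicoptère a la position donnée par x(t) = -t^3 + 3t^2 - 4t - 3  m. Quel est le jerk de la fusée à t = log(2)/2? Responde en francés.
Nous devons intégrer notre équation du snap s(t) = 32·exp(-2·t) 1 fois. La primitive du snap est le jerk. En utilisant j(0) = -16, nous obtenons j(t) = -16·exp(-2·t). Nous avons le jerk j(t) = -16·exp(-2·t). En substituant t = log(2)/2: j(log(2)/2) = -8.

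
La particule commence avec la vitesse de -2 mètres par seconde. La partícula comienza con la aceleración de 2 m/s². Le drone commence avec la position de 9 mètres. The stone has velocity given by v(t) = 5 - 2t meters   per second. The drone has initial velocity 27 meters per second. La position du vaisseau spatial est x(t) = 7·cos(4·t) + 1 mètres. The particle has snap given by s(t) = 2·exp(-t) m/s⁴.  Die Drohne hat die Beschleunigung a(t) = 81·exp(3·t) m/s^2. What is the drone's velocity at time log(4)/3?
We need to integrate our acceleration equation a(t) = 81·exp(3·t) 1 time. The antiderivative of acceleration, with v(0) = 27, gives velocity: v(t) = 27·exp(3·t). We have velocity v(t) = 27·exp(3·t). Substituting t = log(4)/3: v(log(4)/3) = 108.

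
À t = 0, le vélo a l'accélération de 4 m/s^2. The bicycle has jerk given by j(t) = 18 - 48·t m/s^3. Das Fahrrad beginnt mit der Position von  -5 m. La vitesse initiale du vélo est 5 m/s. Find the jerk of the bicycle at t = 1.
We have jerk j(t) = 18 - 48·t. Substituting t = 1: j(1) = -30.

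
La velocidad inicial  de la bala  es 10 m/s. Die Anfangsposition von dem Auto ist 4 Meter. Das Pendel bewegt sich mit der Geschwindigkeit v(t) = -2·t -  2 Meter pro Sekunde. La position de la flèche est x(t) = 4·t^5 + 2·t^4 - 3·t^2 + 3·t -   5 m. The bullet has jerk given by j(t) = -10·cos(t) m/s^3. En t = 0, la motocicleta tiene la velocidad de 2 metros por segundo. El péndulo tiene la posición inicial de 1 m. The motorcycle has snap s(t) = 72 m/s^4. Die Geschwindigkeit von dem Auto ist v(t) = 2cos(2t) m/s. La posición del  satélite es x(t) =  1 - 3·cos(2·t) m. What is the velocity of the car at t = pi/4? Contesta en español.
Tenemos la velocidad v(t) = 2·cos(2·t). Sustituyendo t = pi/4: v(pi/4) = 0.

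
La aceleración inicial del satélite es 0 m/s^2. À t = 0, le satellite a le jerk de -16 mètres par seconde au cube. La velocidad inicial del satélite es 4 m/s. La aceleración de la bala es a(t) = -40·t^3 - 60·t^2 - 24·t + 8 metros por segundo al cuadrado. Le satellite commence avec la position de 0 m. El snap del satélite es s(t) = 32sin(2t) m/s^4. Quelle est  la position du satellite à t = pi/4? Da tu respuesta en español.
Partiendo del snap s(t) = 32·sin(2·t), tomamos 4 integrales. La antiderivada del snap, con j(0) = -16, da la sacudida: j(t) = -16·cos(2·t). Tomando ∫j(t)dt y aplicando a(0) = 0, encontramos a(t) = -8·sin(2·t). La integral de la aceleración es la velocidad. Usando v(0) = 4, obtenemos v(t) = 4·cos(2·t). La antiderivada de la velocidad, con x(0) = 0, da la posición: x(t) = 2·sin(2·t). De la ecuación de la posición x(t) = 2·sin(2·t), sustituimos t = pi/4 para obtener x = 2.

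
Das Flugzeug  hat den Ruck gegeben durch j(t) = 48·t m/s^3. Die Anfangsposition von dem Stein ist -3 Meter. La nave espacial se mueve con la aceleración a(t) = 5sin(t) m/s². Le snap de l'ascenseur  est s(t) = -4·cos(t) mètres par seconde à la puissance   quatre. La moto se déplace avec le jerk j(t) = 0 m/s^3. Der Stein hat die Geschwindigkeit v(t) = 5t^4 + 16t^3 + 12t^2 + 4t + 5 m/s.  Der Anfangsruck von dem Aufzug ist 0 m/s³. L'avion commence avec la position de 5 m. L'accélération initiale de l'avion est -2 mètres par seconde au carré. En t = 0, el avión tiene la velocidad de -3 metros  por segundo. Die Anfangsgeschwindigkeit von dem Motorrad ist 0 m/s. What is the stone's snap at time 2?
We must differentiate our velocity equation v(t) = 5·t^4 + 16·t^3 + 12·t^2 + 4·t + 5 3 times. The derivative of velocity gives acceleration: a(t) = 20·t^3 + 48·t^2 + 24·t + 4. Taking d/dt of a(t), we find j(t) = 60·t^2 + 96·t + 24. The derivative of jerk gives snap: s(t) = 120·t + 96. We have snap s(t) = 120·t + 96. Substituting t = 2: s(2) = 336.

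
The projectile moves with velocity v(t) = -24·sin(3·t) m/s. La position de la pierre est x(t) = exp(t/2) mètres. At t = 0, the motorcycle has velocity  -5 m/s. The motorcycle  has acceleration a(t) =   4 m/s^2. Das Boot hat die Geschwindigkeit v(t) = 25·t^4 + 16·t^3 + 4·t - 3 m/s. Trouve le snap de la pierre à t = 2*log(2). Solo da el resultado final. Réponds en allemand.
s(2*log(2)) = 1/8.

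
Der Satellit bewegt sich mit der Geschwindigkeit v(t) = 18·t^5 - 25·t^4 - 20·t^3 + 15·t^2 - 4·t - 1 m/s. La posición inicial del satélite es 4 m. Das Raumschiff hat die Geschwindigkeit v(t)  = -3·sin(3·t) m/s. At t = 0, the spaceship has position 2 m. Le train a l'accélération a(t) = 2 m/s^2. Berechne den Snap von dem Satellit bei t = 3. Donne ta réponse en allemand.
Wir müssen unsere Gleichung für die Geschwindigkeit v(t) = 18·t^5 - 25·t^4 - 20·t^3 + 15·t^2 - 4·t - 1 3-mal ableiten. Mit d/dt von v(t) finden wir a(t) = 90·t^4 - 100·t^3 - 60·t^2 + 30·t - 4. Durch Ableiten von der Beschleunigung erhalten wir den Ruck: j(t) = 360·t^3 - 300·t^2 - 120·t + 30. Durch Ableiten von dem Ruck erhalten wir den Snap: s(t) = 1080·t^2 - 600·t - 120. Wir haben den Snap s(t) = 1080·t^2 - 600·t - 120. Durch Einsetzen von t = 3: s(3) = 7800.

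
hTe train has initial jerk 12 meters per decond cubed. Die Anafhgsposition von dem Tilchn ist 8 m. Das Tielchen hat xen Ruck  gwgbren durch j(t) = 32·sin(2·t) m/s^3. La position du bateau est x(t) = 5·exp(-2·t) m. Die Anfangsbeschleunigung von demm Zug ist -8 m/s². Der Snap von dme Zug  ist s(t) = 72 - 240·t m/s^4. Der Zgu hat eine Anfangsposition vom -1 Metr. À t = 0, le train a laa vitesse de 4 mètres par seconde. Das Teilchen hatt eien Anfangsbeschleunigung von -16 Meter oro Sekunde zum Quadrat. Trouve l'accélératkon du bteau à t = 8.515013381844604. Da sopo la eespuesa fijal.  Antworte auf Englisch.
At t = 8.515013381844604, a = 8.03495308886314E-7.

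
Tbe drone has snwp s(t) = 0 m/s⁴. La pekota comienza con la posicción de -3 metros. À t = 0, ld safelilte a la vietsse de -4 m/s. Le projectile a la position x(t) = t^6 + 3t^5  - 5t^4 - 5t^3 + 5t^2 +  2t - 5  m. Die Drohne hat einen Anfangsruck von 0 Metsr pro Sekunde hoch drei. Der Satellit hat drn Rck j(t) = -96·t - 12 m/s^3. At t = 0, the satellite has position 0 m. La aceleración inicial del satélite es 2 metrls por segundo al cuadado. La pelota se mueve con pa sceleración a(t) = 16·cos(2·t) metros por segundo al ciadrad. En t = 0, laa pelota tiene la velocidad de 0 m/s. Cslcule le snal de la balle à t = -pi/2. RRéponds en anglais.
We must differentiate our acceleration equation a(t) = 16·cos(2·t) 2 times. Differentiating acceleration, we get jerk: j(t) = -32·sin(2·t). Taking d/dt of j(t), we find s(t) = -64·cos(2·t). Using s(t) = -64·cos(2·t) and substituting t = -pi/2, we find s = 64.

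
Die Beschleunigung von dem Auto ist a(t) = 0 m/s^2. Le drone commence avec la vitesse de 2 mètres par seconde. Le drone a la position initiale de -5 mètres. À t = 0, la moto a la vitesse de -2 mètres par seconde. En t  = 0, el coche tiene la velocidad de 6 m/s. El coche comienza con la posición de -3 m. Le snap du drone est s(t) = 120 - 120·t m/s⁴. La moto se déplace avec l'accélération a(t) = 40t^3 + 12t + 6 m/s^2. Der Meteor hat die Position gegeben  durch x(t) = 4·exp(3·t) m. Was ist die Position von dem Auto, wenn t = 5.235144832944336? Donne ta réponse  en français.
En partant de l'accélération a(t) = 0, nous prenons 2 intégrales. La primitive de l'accélération est la vitesse. En utilisant v(0) = 6, nous obtenons v(t) = 6. L'intégrale de la vitesse, avec x(0) = -3, donne la position: x(t) = 6·t - 3. En utilisant x(t) = 6·t - 3 et en substituant t = 5.235144832944336, nous trouvons x = 28.4108689976660.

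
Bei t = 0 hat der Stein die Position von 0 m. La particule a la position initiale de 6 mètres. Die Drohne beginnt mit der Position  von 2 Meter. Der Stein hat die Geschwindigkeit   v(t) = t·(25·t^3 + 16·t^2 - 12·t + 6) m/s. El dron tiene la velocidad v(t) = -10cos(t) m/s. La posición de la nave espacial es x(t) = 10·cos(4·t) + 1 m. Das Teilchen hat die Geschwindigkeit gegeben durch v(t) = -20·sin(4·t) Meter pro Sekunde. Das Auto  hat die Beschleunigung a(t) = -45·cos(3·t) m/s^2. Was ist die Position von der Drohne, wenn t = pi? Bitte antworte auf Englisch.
We need to integrate our velocity equation v(t) = -10·cos(t) 1 time. Integrating velocity and using the initial condition x(0) = 2, we get x(t) = 2 - 10·sin(t). Using x(t) = 2 - 10·sin(t) and substituting t = pi, we find x = 2.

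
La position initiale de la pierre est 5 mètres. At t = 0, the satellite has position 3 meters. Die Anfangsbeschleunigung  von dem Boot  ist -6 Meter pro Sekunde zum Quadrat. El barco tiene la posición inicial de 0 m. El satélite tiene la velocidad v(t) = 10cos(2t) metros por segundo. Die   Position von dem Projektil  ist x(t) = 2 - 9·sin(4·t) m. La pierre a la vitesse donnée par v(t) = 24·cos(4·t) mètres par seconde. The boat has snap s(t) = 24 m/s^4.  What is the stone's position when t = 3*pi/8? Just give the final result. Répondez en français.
À t = 3*pi/8, x = -1.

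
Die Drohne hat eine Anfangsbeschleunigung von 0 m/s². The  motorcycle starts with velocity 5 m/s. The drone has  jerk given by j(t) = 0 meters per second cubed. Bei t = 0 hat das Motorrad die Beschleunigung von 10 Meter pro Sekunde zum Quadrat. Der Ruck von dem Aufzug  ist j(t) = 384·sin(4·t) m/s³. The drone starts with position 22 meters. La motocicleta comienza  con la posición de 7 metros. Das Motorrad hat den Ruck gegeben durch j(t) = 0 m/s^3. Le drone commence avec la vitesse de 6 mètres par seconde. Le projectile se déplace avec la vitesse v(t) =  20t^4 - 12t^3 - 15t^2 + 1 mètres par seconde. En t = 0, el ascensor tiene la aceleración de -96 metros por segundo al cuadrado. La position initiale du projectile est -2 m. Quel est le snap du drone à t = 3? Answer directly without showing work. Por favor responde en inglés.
The snap at t = 3 is s = 0.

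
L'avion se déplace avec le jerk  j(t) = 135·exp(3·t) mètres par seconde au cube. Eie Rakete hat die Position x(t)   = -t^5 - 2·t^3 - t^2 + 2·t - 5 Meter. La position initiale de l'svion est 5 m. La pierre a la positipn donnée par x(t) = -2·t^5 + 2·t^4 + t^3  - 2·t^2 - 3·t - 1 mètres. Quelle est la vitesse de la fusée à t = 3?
Pour résoudre ceci, nous devons prendre 1 dérivée de notre équation de la position x(t) = -t^5 - 2·t^3 - t^2 + 2·t - 5. En dérivant la position, nous obtenons la vitesse: v(t) = -5·t^4 - 6·t^2 - 2·t + 2. Nous avons la vitesse v(t) = -5·t^4 - 6·t^2 - 2·t + 2. En substituant t = 3: v(3) = -463.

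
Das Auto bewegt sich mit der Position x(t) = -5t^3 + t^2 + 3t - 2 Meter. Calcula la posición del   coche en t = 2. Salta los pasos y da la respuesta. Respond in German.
Bei t = 2, x = -32.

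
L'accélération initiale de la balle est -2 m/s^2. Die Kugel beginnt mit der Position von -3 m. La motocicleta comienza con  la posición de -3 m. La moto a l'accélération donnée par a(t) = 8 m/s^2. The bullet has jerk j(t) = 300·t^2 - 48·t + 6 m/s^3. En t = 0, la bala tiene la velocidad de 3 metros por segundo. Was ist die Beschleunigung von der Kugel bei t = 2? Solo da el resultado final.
Die Beschleunigung bei t = 2 ist a = 714.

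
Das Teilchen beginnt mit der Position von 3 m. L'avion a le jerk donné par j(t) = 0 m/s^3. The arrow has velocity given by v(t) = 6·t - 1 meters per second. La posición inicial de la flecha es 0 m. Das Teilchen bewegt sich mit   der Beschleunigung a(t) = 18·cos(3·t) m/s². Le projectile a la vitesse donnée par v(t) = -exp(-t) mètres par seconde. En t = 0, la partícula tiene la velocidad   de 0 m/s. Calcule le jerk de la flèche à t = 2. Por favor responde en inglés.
Starting from velocity v(t) = 6·t - 1, we take 2 derivatives. The derivative of velocity gives acceleration: a(t) = 6. Taking d/dt of a(t), we find j(t) = 0. From the given jerk equation j(t) = 0, we substitute t = 2 to get j = 0.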